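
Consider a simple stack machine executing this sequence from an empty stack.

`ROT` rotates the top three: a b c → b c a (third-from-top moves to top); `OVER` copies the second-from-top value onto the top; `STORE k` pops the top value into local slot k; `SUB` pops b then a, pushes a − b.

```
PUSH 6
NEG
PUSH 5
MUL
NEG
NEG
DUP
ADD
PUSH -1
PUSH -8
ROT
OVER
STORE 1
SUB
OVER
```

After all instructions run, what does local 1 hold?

-8

PUSH 6   6
NEG      -6
PUSH 5   -6 5
MUL      -30
NEG      30
NEG      -30
DUP      -30 -30
ADD      -60
PUSH -1  -60 -1
PUSH -8  -60 -1 -8
ROT      -1 -8 -60
OVER     -1 -8 -60 -8
STORE 1  -1 -8 -60
SUB      -1 52
OVER     -1 52 -1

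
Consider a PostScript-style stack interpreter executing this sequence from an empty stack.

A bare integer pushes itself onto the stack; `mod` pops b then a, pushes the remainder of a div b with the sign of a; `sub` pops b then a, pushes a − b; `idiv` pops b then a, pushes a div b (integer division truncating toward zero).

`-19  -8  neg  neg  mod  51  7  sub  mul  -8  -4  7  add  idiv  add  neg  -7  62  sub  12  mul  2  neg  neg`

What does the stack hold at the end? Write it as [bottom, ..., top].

-19   -19
-8    -19 -8
neg   -19 8
neg   -19 -8
mod   -3
51    -3 51
7     -3 51 7
sub   -3 44
mul   -132
-8    -132 -8
-4    -132 -8 -4
7     -132 -8 -4 7
add   -132 -8 3
idiv  -132 -2
add   -134
neg   134
-7    134 -7
62    134 -7 62
sub   134 -69
12    134 -69 12
mul   134 -828
2     134 -828 2
neg   134 -828 -2
neg   134 -828 2

[134, -828, 2]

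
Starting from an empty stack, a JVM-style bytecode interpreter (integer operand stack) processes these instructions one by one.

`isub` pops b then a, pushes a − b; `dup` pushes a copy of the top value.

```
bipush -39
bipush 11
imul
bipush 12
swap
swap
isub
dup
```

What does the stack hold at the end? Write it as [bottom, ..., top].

bipush -39 : -39
bipush 11  : -39 11
imul       : -429
bipush 12  : -429 12
swap       : 12 -429
swap       : -429 12
isub       : -441
dup        : -441 -441

[-441, -441]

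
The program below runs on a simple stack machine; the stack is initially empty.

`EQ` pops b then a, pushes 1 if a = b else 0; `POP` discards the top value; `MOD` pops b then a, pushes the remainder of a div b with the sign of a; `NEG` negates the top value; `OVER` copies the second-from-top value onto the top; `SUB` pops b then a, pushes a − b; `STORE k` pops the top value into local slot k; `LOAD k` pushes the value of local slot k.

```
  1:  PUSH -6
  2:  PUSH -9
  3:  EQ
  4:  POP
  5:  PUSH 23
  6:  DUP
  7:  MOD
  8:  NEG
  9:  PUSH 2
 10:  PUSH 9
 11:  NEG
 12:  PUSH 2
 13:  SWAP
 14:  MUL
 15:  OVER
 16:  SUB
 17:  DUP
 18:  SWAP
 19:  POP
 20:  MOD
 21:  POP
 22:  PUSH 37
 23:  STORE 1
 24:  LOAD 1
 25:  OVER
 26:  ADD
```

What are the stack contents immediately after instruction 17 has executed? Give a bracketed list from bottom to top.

[0, 2, -20, -20]

PUSH -6  -6
PUSH -9  -6 -9
EQ       0
POP      (empty)
PUSH 23  23
DUP      23 23
MOD      0
NEG      0
PUSH 2   0 2
PUSH 9   0 2 9
NEG      0 2 -9
PUSH 2   0 2 -9 2
SWAP     0 2 2 -9
MUL      0 2 -18
OVER     0 2 -18 2
SUB      0 2 -20
DUP      0 2 -20 -20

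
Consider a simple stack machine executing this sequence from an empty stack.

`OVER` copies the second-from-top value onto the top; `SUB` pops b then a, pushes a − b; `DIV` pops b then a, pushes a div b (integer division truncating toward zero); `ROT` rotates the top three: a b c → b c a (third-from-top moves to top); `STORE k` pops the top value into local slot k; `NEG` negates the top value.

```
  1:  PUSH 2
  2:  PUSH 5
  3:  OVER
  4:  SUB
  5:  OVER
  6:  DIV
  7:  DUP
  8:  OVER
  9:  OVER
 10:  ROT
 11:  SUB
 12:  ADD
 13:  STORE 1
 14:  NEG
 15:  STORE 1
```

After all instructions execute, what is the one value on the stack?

PUSH 2  -> [2]
PUSH 5  -> [2, 5]
OVER    -> [2, 5, 2]
SUB     -> [2, 3]
OVER    -> [2, 3, 2]
DIV     -> [2, 1]
DUP     -> [2, 1, 1]
OVER    -> [2, 1, 1, 1]
OVER    -> [2, 1, 1, 1, 1]
ROT     -> [2, 1, 1, 1, 1]
SUB     -> [2, 1, 1, 0]
ADD     -> [2, 1, 1]
STORE 1 -> [2, 1]
NEG     -> [2, -1]
STORE 1 -> [2]

2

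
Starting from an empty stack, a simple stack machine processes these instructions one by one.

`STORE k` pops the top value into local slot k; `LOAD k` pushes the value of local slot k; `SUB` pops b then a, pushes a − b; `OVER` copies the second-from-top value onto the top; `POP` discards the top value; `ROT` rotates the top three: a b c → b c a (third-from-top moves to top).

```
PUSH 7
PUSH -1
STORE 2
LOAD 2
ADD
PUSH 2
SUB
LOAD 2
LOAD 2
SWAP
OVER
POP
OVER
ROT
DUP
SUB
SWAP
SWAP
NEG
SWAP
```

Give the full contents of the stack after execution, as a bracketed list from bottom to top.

[4, -1, 0, -1]

PUSH 7   [7]
PUSH -1  [7, -1]
STORE 2  [7]
LOAD 2   [7, -1]
ADD      [6]
PUSH 2   [6, 2]
SUB      [4]
LOAD 2   [4, -1]
LOAD 2   [4, -1, -1]
SWAP     [4, -1, -1]
OVER     [4, -1, -1, -1]
POP      [4, -1, -1]
OVER     [4, -1, -1, -1]
ROT      [4, -1, -1, -1]
DUP      [4, -1, -1, -1, -1]
SUB      [4, -1, -1, 0]
SWAP     [4, -1, 0, -1]
SWAP     [4, -1, -1, 0]
NEG      [4, -1, -1, 0]
SWAP     [4, -1, 0, -1]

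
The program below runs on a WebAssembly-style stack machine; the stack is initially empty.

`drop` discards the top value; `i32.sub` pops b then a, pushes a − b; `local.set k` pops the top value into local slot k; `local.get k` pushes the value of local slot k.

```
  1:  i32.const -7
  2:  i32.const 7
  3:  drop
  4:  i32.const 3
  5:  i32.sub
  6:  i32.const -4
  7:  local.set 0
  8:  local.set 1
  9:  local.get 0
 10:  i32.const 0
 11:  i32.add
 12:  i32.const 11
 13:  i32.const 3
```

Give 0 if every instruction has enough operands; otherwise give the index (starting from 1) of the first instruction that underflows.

0

i32.const -7 -> -7
i32.const 7  -> -7 7
drop         -> -7
i32.const 3  -> -7 3
i32.sub      -> -10
i32.const -4 -> -10 -4
local.set 0  -> -10
local.set 1  -> (empty)
local.get 0  -> -4
i32.const 0  -> -4 0
i32.add      -> -4
i32.const 11 -> -4 11
i32.const 3  -> -4 11 3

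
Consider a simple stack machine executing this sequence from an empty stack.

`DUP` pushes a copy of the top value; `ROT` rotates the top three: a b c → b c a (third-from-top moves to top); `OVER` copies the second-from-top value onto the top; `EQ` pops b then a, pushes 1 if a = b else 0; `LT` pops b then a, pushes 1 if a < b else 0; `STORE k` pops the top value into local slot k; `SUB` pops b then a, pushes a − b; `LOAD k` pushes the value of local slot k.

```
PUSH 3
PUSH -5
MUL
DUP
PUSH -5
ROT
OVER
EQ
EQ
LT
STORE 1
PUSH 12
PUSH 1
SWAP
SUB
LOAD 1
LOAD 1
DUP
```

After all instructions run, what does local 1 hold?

1

PUSH 3   3
PUSH -5  3 -5
MUL      -15
DUP      -15 -15
PUSH -5  -15 -15 -5
ROT      -15 -5 -15
OVER     -15 -5 -15 -5
EQ       -15 -5 0
EQ       -15 0
LT       1
STORE 1  (empty)
PUSH 12  12
PUSH 1   12 1
SWAP     1 12
SUB      -11
LOAD 1   -11 1
LOAD 1   -11 1 1
DUP      -11 1 1 1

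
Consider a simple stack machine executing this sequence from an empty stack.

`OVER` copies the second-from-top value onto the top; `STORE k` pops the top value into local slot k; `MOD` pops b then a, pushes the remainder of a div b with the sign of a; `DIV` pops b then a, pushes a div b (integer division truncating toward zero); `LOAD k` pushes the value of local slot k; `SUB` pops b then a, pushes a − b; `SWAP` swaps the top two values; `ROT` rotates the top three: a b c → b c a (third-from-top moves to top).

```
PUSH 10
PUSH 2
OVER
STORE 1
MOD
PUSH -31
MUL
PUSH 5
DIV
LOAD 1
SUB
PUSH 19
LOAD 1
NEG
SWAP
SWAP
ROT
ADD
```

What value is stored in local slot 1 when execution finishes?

10

PUSH 10  -> [10]
PUSH 2   -> [10, 2]
OVER     -> [10, 2, 10]
STORE 1  -> [10, 2]
MOD      -> [0]
PUSH -31 -> [0, -31]
MUL      -> [0]
PUSH 5   -> [0, 5]
DIV      -> [0]
LOAD 1   -> [0, 10]
SUB      -> [-10]
PUSH 19  -> [-10, 19]
LOAD 1   -> [-10, 19, 10]
NEG      -> [-10, 19, -10]
SWAP     -> [-10, -10, 19]
SWAP     -> [-10, 19, -10]
ROT      -> [19, -10, -10]
ADD      -> [19, -20]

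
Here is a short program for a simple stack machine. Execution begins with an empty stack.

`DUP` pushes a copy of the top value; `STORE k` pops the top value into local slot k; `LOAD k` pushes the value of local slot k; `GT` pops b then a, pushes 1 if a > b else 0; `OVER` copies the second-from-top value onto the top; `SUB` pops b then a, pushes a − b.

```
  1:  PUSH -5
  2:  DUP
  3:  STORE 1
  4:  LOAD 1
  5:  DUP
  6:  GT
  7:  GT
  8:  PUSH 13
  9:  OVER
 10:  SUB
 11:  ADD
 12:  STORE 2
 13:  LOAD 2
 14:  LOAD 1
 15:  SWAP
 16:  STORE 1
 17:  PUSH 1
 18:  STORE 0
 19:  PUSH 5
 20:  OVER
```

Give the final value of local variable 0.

PUSH -5 : -5
DUP     : -5 -5
STORE 1 : -5
LOAD 1  : -5 -5
DUP     : -5 -5 -5
GT      : -5 0
GT      : 0
PUSH 13 : 0 13
OVER    : 0 13 0
SUB     : 0 13
ADD     : 13
STORE 2 : (empty)
LOAD 2  : 13
LOAD 1  : 13 -5
SWAP    : -5 13
STORE 1 : -5
PUSH 1  : -5 1
STORE 0 : -5
PUSH 5  : -5 5
OVER    : -5 5 -5

1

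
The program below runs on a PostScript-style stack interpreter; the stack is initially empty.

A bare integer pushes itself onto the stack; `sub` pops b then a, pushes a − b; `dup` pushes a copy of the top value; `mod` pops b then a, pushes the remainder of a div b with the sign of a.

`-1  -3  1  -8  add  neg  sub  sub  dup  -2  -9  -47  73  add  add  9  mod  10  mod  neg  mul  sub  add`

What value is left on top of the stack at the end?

-1  : -1
-3  : -1 -3
1   : -1 -3 1
-8  : -1 -3 1 -8
add : -1 -3 -7
neg : -1 -3 7
sub : -1 -10
sub : 9
dup : 9 9
-2  : 9 9 -2
-9  : 9 9 -2 -9
-47 : 9 9 -2 -9 -47
73  : 9 9 -2 -9 -47 73
add : 9 9 -2 -9 26
add : 9 9 -2 17
9   : 9 9 -2 17 9
mod : 9 9 -2 8
10  : 9 9 -2 8 10
mod : 9 9 -2 8
neg : 9 9 -2 -8
mul : 9 9 16
sub : 9 -7
add : 2

2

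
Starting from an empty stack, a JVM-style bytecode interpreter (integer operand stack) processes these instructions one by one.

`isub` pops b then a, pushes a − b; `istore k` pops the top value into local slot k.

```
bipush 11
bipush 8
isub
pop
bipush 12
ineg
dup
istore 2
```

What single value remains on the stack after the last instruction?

bipush 11 : 11
bipush 8  : 11 8
isub      : 3
pop       : (empty)
bipush 12 : 12
ineg      : -12
dup       : -12 -12
istore 2  : -12

-12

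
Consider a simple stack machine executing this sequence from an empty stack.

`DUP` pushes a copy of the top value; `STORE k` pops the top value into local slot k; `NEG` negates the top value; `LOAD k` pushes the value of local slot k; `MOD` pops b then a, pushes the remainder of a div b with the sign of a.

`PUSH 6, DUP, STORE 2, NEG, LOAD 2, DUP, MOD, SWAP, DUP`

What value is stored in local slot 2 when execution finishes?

PUSH 6  → [6]
DUP     → [6, 6]
STORE 2 → [6]
NEG     → [-6]
LOAD 2  → [-6, 6]
DUP     → [-6, 6, 6]
MOD     → [-6, 0]
SWAP    → [0, -6]
DUP     → [0, -6, -6]

6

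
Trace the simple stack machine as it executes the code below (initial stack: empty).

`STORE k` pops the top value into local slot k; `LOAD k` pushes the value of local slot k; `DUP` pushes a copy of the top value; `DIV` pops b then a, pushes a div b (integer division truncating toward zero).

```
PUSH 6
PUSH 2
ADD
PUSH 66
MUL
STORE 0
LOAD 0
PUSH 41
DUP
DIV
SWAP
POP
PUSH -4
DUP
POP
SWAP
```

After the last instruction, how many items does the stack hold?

PUSH 6  → [6]
PUSH 2  → [6, 2]
ADD     → [8]
PUSH 66 → [8, 66]
MUL     → [528]
STORE 0 → []
LOAD 0  → [528]
PUSH 41 → [528, 41]
DUP     → [528, 41, 41]
DIV     → [528, 1]
SWAP    → [1, 528]
POP     → [1]
PUSH -4 → [1, -4]
DUP     → [1, -4, -4]
POP     → [1, -4]
SWAP    → [-4, 1]

2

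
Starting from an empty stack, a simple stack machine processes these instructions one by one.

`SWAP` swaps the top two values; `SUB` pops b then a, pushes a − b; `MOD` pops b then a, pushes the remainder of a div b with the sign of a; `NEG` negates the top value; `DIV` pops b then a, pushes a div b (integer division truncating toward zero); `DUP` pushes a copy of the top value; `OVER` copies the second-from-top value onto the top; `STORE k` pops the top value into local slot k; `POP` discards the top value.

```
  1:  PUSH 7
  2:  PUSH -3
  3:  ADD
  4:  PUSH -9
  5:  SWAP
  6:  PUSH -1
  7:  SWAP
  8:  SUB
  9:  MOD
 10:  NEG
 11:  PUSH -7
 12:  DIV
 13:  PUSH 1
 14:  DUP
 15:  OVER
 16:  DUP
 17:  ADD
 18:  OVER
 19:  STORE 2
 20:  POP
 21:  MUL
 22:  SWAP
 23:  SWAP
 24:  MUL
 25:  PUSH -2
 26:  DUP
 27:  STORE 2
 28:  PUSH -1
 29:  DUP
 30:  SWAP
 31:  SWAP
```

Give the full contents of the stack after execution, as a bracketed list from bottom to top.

PUSH 7  → [7]
PUSH -3 → [7, -3]
ADD     → [4]
PUSH -9 → [4, -9]
SWAP    → [-9, 4]
PUSH -1 → [-9, 4, -1]
SWAP    → [-9, -1, 4]
SUB     → [-9, -5]
MOD     → [-4]
NEG     → [4]
PUSH -7 → [4, -7]
DIV     → [0]
PUSH 1  → [0, 1]
DUP     → [0, 1, 1]
OVER    → [0, 1, 1, 1]
DUP     → [0, 1, 1, 1, 1]
ADD     → [0, 1, 1, 2]
OVER    → [0, 1, 1, 2, 1]
STORE 2 → [0, 1, 1, 2]
POP     → [0, 1, 1]
MUL     → [0, 1]
SWAP    → [1, 0]
SWAP    → [0, 1]
MUL     → [0]
PUSH -2 → [0, -2]
DUP     → [0, -2, -2]
STORE 2 → [0, -2]
PUSH -1 → [0, -2, -1]
DUP     → [0, -2, -1, -1]
SWAP    → [0, -2, -1, -1]
SWAP    → [0, -2, -1, -1]

[0, -2, -1, -1]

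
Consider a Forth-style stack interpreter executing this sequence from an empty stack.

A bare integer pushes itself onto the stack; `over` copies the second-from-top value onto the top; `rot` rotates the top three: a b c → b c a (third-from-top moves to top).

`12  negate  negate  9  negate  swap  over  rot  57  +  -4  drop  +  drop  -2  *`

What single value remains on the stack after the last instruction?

-24

12     → 12
negate → -12
negate → 12
9      → 12 9
negate → 12 -9
swap   → -9 12
over   → -9 12 -9
rot    → 12 -9 -9
57     → 12 -9 -9 57
+      → 12 -9 48
-4     → 12 -9 48 -4
drop   → 12 -9 48
+      → 12 39
drop   → 12
-2     → 12 -2
*      → -24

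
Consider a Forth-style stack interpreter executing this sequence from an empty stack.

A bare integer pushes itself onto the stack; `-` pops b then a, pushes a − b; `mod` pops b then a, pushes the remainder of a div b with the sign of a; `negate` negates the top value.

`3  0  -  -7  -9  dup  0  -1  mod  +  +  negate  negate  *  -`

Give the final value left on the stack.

-123

3      : [3]
0      : [3, 0]
-      : [3]
-7     : [3, -7]
-9     : [3, -7, -9]
dup    : [3, -7, -9, -9]
0      : [3, -7, -9, -9, 0]
-1     : [3, -7, -9, -9, 0, -1]
mod    : [3, -7, -9, -9, 0]
+      : [3, -7, -9, -9]
+      : [3, -7, -18]
negate : [3, -7, 18]
negate : [3, -7, -18]
*      : [3, 126]
-      : [-123]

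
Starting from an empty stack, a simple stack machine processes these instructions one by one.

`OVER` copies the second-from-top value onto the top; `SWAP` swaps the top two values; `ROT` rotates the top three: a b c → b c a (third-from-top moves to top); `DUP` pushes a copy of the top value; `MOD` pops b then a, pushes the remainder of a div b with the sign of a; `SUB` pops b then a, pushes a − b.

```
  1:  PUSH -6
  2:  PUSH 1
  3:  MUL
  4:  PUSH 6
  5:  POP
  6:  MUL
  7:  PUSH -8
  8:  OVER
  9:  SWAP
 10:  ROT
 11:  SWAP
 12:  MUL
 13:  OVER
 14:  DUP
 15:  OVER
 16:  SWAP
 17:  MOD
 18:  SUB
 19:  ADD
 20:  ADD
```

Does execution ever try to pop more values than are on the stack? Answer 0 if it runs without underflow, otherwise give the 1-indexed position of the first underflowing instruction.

PUSH -6 : [-6]
PUSH 1  : [-6, 1]
MUL     : [-6]
PUSH 6  : [-6, 6]
POP     : [-6]
MUL  — needs 2 operands, stack has 1 → underflow

6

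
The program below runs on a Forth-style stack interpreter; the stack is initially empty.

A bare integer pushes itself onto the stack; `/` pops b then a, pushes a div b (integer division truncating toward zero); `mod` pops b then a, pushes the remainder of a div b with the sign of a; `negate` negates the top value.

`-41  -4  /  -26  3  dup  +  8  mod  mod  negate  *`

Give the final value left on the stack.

-41    : -41
-4     : -41 -4
/      : 10
-26    : 10 -26
3      : 10 -26 3
dup    : 10 -26 3 3
+      : 10 -26 6
8      : 10 -26 6 8
mod    : 10 -26 6
mod    : 10 -2
negate : 10 2
*      : 20

20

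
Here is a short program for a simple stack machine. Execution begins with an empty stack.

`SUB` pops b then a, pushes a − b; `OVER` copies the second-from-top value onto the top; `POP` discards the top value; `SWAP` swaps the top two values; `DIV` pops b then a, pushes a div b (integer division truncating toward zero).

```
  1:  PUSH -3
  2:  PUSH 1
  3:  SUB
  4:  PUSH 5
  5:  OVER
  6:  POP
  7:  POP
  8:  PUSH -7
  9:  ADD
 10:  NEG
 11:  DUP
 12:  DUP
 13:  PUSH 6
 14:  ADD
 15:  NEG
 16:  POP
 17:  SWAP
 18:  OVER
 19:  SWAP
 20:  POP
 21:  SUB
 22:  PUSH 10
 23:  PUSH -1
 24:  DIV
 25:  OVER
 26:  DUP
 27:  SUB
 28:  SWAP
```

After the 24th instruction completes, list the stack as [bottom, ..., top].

PUSH -3 -> [-3]
PUSH 1  -> [-3, 1]
SUB     -> [-4]
PUSH 5  -> [-4, 5]
OVER    -> [-4, 5, -4]
POP     -> [-4, 5]
POP     -> [-4]
PUSH -7 -> [-4, -7]
ADD     -> [-11]
NEG     -> [11]
DUP     -> [11, 11]
DUP     -> [11, 11, 11]
PUSH 6  -> [11, 11, 11, 6]
ADD     -> [11, 11, 17]
NEG     -> [11, 11, -17]
POP     -> [11, 11]
SWAP    -> [11, 11]
OVER    -> [11, 11, 11]
SWAP    -> [11, 11, 11]
POP     -> [11, 11]
SUB     -> [0]
PUSH 10 -> [0, 10]
PUSH -1 -> [0, 10, -1]
DIV     -> [0, -10]

[0, -10]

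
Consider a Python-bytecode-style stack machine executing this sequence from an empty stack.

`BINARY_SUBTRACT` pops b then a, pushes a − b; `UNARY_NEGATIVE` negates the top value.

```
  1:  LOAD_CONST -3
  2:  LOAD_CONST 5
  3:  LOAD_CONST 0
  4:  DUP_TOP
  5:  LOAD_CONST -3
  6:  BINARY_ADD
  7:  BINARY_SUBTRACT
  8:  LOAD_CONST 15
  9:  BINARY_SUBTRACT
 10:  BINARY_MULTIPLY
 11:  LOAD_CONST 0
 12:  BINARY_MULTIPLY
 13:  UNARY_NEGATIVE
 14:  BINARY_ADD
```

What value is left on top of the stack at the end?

LOAD_CONST -3   : -3
LOAD_CONST 5    : -3 5
LOAD_CONST 0    : -3 5 0
DUP_TOP         : -3 5 0 0
LOAD_CONST -3   : -3 5 0 0 -3
BINARY_ADD      : -3 5 0 -3
BINARY_SUBTRACT : -3 5 3
LOAD_CONST 15   : -3 5 3 15
BINARY_SUBTRACT : -3 5 -12
BINARY_MULTIPLY : -3 -60
LOAD_CONST 0    : -3 -60 0
BINARY_MULTIPLY : -3 0
UNARY_NEGATIVE  : -3 0
BINARY_ADD      : -3

-3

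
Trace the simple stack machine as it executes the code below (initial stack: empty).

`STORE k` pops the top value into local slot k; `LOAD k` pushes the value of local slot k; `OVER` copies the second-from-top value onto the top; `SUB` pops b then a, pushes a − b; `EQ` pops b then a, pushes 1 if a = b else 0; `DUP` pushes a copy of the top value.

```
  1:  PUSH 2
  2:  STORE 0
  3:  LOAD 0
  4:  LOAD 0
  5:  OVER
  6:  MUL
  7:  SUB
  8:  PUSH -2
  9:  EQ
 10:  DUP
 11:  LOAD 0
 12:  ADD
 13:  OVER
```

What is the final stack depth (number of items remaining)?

3

PUSH 2   [2]
STORE 0  []
LOAD 0   [2]
LOAD 0   [2, 2]
OVER     [2, 2, 2]
MUL      [2, 4]
SUB      [-2]
PUSH -2  [-2, -2]
EQ       [1]
DUP      [1, 1]
LOAD 0   [1, 1, 2]
ADD      [1, 3]
OVER     [1, 3, 1]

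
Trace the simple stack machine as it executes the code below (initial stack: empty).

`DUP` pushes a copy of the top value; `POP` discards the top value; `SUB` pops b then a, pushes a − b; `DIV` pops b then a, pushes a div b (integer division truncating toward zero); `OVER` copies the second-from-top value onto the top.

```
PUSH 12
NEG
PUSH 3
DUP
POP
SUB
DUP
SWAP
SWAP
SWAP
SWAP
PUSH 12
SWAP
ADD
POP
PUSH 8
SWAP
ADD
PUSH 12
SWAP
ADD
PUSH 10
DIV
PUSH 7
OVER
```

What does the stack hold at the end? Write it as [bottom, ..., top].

[0, 7, 0]

PUSH 12 -> [12]
NEG     -> [-12]
PUSH 3  -> [-12, 3]
DUP     -> [-12, 3, 3]
POP     -> [-12, 3]
SUB     -> [-15]
DUP     -> [-15, -15]
SWAP    -> [-15, -15]
SWAP    -> [-15, -15]
SWAP    -> [-15, -15]
SWAP    -> [-15, -15]
PUSH 12 -> [-15, -15, 12]
SWAP    -> [-15, 12, -15]
ADD     -> [-15, -3]
POP     -> [-15]
PUSH 8  -> [-15, 8]
SWAP    -> [8, -15]
ADD     -> [-7]
PUSH 12 -> [-7, 12]
SWAP    -> [12, -7]
ADD     -> [5]
PUSH 10 -> [5, 10]
DIV     -> [0]
PUSH 7  -> [0, 7]
OVER    -> [0, 7, 0]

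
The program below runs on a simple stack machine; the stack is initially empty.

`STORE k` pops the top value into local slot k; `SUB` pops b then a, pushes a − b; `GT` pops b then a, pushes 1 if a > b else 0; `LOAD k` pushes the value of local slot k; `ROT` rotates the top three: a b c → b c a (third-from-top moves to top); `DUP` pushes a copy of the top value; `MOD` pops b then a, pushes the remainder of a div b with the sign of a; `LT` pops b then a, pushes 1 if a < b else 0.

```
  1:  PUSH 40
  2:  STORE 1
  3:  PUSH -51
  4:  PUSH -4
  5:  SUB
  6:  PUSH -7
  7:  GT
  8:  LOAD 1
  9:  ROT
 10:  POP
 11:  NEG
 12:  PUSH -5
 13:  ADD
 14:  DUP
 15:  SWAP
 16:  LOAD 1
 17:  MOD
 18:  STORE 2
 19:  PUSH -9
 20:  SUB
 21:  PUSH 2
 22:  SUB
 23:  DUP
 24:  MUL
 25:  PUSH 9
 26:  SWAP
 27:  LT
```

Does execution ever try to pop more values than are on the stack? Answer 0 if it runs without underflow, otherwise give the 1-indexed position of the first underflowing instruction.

PUSH 40   [40]
STORE 1   []
PUSH -51  [-51]
PUSH -4   [-51, -4]
SUB       [-47]
PUSH -7   [-47, -7]
GT        [0]
LOAD 1    [0, 40]
ROT  — needs 3 operands, stack has 2 → underflow

9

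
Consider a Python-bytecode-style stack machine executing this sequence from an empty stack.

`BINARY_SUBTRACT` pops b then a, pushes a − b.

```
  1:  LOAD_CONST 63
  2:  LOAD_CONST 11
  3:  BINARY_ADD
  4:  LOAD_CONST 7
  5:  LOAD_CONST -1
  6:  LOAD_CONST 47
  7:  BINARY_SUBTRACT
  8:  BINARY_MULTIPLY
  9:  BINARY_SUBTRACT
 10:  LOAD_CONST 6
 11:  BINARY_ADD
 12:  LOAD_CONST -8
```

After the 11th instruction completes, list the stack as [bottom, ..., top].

[416]

LOAD_CONST 63    63
LOAD_CONST 11    63 11
BINARY_ADD       74
LOAD_CONST 7     74 7
LOAD_CONST -1    74 7 -1
LOAD_CONST 47    74 7 -1 47
BINARY_SUBTRACT  74 7 -48
BINARY_MULTIPLY  74 -336
BINARY_SUBTRACT  410
LOAD_CONST 6     410 6
BINARY_ADD       416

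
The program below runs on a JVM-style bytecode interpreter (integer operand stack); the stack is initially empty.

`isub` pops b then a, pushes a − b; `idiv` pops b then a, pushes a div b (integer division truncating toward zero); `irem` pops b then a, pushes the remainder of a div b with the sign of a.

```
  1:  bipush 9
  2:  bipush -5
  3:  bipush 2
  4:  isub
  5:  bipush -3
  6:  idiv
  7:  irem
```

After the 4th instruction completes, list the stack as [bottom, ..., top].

[9, -7]

bipush 9   [9]
bipush -5  [9, -5]
bipush 2   [9, -5, 2]
isub       [9, -7]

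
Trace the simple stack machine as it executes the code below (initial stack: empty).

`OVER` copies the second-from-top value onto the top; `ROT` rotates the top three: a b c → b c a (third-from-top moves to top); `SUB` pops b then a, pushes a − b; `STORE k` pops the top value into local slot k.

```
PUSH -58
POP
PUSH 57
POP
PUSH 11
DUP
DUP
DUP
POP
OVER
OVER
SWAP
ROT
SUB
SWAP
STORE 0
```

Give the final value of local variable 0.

PUSH -58 : -58
POP      : (empty)
PUSH 57  : 57
POP      : (empty)
PUSH 11  : 11
DUP      : 11 11
DUP      : 11 11 11
DUP      : 11 11 11 11
POP      : 11 11 11
OVER     : 11 11 11 11
OVER     : 11 11 11 11 11
SWAP     : 11 11 11 11 11
ROT      : 11 11 11 11 11
SUB      : 11 11 11 0
SWAP     : 11 11 0 11
STORE 0  : 11 11 0

11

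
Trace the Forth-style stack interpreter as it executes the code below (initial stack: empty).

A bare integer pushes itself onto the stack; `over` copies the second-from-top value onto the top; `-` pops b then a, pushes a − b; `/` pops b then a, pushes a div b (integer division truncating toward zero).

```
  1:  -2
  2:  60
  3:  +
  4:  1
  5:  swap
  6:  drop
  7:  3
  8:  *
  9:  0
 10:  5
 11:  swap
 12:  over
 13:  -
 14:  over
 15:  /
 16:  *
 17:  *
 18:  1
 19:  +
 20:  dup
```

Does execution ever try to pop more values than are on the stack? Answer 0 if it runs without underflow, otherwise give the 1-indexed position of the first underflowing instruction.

-2    [-2]
60    [-2, 60]
+     [58]
1     [58, 1]
swap  [1, 58]
drop  [1]
3     [1, 3]
*     [3]
0     [3, 0]
5     [3, 0, 5]
swap  [3, 5, 0]
over  [3, 5, 0, 5]
-     [3, 5, -5]
over  [3, 5, -5, 5]
/     [3, 5, -1]
*     [3, -5]
*     [-15]
1     [-15, 1]
+     [-14]
dup   [-14, -14]

0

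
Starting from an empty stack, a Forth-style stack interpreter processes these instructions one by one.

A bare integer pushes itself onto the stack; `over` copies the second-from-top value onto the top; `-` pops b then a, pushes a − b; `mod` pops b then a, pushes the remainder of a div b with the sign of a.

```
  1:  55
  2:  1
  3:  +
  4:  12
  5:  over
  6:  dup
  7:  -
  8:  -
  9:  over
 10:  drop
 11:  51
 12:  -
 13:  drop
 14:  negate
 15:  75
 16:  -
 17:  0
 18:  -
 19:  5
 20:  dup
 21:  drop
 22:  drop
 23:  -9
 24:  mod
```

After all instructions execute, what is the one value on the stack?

-5

55     -> [55]
1      -> [55, 1]
+      -> [56]
12     -> [56, 12]
over   -> [56, 12, 56]
dup    -> [56, 12, 56, 56]
-      -> [56, 12, 0]
-      -> [56, 12]
over   -> [56, 12, 56]
drop   -> [56, 12]
51     -> [56, 12, 51]
-      -> [56, -39]
drop   -> [56]
negate -> [-56]
75     -> [-56, 75]
-      -> [-131]
0      -> [-131, 0]
-      -> [-131]
5      -> [-131, 5]
dup    -> [-131, 5, 5]
drop   -> [-131, 5]
drop   -> [-131]
-9     -> [-131, -9]
mod    -> [-5]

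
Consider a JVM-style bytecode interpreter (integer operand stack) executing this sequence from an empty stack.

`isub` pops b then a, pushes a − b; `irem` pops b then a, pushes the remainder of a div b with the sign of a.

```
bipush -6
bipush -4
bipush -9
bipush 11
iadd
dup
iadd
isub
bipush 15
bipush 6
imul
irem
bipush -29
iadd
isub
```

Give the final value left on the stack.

bipush -6   [-6]
bipush -4   [-6, -4]
bipush -9   [-6, -4, -9]
bipush 11   [-6, -4, -9, 11]
iadd        [-6, -4, 2]
dup         [-6, -4, 2, 2]
iadd        [-6, -4, 4]
isub        [-6, -8]
bipush 15   [-6, -8, 15]
bipush 6    [-6, -8, 15, 6]
imul        [-6, -8, 90]
irem        [-6, -8]
bipush -29  [-6, -8, -29]
iadd        [-6, -37]
isub        [31]

31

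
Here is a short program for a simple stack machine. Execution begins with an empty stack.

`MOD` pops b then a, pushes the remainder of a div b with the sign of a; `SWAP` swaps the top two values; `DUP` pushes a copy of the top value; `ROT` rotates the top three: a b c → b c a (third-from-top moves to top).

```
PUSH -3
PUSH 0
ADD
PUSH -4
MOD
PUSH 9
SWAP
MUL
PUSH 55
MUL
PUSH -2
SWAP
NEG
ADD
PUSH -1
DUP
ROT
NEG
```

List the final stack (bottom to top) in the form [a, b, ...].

[-1, -1, -1483]

PUSH -3 → [-3]
PUSH 0  → [-3, 0]
ADD     → [-3]
PUSH -4 → [-3, -4]
MOD     → [-3]
PUSH 9  → [-3, 9]
SWAP    → [9, -3]
MUL     → [-27]
PUSH 55 → [-27, 55]
MUL     → [-1485]
PUSH -2 → [-1485, -2]
SWAP    → [-2, -1485]
NEG     → [-2, 1485]
ADD     → [1483]
PUSH -1 → [1483, -1]
DUP     → [1483, -1, -1]
ROT     → [-1, -1, 1483]
NEG     → [-1, -1, -1483]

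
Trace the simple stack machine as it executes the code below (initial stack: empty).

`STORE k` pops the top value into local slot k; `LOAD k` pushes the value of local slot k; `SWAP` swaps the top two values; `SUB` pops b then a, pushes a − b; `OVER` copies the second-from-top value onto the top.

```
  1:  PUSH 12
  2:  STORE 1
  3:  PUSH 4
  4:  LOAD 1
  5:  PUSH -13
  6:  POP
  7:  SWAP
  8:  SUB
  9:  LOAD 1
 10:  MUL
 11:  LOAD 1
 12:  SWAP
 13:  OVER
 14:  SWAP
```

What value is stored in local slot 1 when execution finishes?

PUSH 12   [12]
STORE 1   []
PUSH 4    [4]
LOAD 1    [4, 12]
PUSH -13  [4, 12, -13]
POP       [4, 12]
SWAP      [12, 4]
SUB       [8]
LOAD 1    [8, 12]
MUL       [96]
LOAD 1    [96, 12]
SWAP      [12, 96]
OVER      [12, 96, 12]
SWAP      [12, 12, 96]

12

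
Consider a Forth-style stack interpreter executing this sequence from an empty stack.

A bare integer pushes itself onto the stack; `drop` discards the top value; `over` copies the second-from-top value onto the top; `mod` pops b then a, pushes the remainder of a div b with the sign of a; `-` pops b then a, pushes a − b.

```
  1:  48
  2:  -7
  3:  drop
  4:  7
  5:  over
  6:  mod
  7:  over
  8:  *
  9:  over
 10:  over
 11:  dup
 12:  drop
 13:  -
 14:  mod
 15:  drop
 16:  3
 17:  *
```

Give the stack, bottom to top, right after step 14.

[48, 48]

48    [48]
-7    [48, -7]
drop  [48]
7     [48, 7]
over  [48, 7, 48]
mod   [48, 7]
over  [48, 7, 48]
*     [48, 336]
over  [48, 336, 48]
over  [48, 336, 48, 336]
dup   [48, 336, 48, 336, 336]
drop  [48, 336, 48, 336]
-     [48, 336, -288]
mod   [48, 48]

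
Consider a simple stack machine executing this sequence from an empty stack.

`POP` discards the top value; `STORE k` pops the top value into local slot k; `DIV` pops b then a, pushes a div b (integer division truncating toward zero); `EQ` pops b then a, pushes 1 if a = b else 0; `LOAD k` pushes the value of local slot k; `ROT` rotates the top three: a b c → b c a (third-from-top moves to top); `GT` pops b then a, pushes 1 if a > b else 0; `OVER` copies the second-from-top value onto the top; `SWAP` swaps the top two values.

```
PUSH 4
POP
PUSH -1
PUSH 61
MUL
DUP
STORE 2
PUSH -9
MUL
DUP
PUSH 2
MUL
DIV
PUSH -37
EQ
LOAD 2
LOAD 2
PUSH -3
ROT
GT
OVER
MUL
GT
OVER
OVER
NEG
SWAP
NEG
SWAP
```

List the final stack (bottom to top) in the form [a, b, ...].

[0, 0, 0, 0]

PUSH 4   -> [4]
POP      -> []
PUSH -1  -> [-1]
PUSH 61  -> [-1, 61]
MUL      -> [-61]
DUP      -> [-61, -61]
STORE 2  -> [-61]
PUSH -9  -> [-61, -9]
MUL      -> [549]
DUP      -> [549, 549]
PUSH 2   -> [549, 549, 2]
MUL      -> [549, 1098]
DIV      -> [0]
PUSH -37 -> [0, -37]
EQ       -> [0]
LOAD 2   -> [0, -61]
LOAD 2   -> [0, -61, -61]
PUSH -3  -> [0, -61, -61, -3]
ROT      -> [0, -61, -3, -61]
GT       -> [0, -61, 1]
OVER     -> [0, -61, 1, -61]
MUL      -> [0, -61, -61]
GT       -> [0, 0]
OVER     -> [0, 0, 0]
OVER     -> [0, 0, 0, 0]
NEG      -> [0, 0, 0, 0]
SWAP     -> [0, 0, 0, 0]
NEG      -> [0, 0, 0, 0]
SWAP     -> [0, 0, 0, 0]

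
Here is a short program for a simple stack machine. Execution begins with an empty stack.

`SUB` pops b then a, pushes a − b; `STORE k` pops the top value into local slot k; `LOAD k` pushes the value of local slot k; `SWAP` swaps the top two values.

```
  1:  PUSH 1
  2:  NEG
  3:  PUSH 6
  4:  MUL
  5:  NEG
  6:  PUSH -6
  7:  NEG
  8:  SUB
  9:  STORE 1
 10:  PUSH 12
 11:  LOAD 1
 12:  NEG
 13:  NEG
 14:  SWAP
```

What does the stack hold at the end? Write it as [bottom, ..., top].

[0, 12]

PUSH 1  → 1
NEG     → -1
PUSH 6  → -1 6
MUL     → -6
NEG     → 6
PUSH -6 → 6 -6
NEG     → 6 6
SUB     → 0
STORE 1 → (empty)
PUSH 12 → 12
LOAD 1  → 12 0
NEG     → 12 0
NEG     → 12 0
SWAP    → 0 12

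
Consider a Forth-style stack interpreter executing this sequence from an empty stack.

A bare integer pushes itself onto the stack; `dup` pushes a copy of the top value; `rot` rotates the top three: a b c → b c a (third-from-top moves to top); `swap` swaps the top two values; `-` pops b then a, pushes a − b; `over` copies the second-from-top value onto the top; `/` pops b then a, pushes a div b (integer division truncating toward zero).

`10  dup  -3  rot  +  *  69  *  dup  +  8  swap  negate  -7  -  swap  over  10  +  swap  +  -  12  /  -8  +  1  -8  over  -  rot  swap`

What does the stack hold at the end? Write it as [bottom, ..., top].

10     -> [10]
dup    -> [10, 10]
-3     -> [10, 10, -3]
rot    -> [10, -3, 10]
+      -> [10, 7]
*      -> [70]
69     -> [70, 69]
*      -> [4830]
dup    -> [4830, 4830]
+      -> [9660]
8      -> [9660, 8]
swap   -> [8, 9660]
negate -> [8, -9660]
-7     -> [8, -9660, -7]
-      -> [8, -9653]
swap   -> [-9653, 8]
over   -> [-9653, 8, -9653]
10     -> [-9653, 8, -9653, 10]
+      -> [-9653, 8, -9643]
swap   -> [-9653, -9643, 8]
+      -> [-9653, -9635]
-      -> [-18]
12     -> [-18, 12]
/      -> [-1]
-8     -> [-1, -8]
+      -> [-9]
1      -> [-9, 1]
-8     -> [-9, 1, -8]
over   -> [-9, 1, -8, 1]
-      -> [-9, 1, -9]
rot    -> [1, -9, -9]
swap   -> [1, -9, -9]

[1, -9, -9]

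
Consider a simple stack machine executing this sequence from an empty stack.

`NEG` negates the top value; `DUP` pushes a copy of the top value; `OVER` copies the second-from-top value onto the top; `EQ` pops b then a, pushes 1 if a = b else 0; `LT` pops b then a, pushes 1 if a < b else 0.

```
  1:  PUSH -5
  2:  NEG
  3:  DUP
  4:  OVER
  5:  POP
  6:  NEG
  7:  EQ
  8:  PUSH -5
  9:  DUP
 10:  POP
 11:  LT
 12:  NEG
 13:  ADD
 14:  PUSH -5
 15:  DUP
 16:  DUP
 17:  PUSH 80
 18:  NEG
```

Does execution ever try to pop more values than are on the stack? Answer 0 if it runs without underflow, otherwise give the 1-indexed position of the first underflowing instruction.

PUSH -5 → -5
NEG     → 5
DUP     → 5 5
OVER    → 5 5 5
POP     → 5 5
NEG     → 5 -5
EQ      → 0
PUSH -5 → 0 -5
DUP     → 0 -5 -5
POP     → 0 -5
LT      → 0
NEG     → 0
ADD  — needs 2 operands, stack has 1 → underflow

13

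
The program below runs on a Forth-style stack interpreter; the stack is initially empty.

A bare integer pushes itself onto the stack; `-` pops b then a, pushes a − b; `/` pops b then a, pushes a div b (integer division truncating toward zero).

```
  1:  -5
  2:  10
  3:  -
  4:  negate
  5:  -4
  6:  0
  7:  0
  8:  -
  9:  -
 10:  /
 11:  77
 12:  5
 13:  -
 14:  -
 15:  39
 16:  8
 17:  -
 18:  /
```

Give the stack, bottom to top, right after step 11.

-5      [-5]
10      [-5, 10]
-       [-15]
negate  [15]
-4      [15, -4]
0       [15, -4, 0]
0       [15, -4, 0, 0]
-       [15, -4, 0]
-       [15, -4]
/       [-3]
77      [-3, 77]

[-3, 77]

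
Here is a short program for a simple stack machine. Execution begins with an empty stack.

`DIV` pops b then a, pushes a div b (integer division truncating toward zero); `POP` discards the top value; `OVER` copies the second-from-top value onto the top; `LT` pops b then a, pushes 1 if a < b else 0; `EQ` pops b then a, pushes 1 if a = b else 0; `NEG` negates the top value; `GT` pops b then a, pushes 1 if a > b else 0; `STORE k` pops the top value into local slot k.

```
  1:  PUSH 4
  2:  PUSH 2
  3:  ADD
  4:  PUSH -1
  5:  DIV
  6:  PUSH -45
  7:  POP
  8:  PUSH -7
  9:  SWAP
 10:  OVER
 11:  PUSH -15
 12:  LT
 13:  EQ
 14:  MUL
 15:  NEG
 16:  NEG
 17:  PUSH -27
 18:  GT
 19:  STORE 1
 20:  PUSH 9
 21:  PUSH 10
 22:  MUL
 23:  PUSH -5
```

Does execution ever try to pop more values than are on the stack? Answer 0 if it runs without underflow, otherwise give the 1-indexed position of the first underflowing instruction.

0

PUSH 4   : 4
PUSH 2   : 4 2
ADD      : 6
PUSH -1  : 6 -1
DIV      : -6
PUSH -45 : -6 -45
POP      : -6
PUSH -7  : -6 -7
SWAP     : -7 -6
OVER     : -7 -6 -7
PUSH -15 : -7 -6 -7 -15
LT       : -7 -6 0
EQ       : -7 0
MUL      : 0
NEG      : 0
NEG      : 0
PUSH -27 : 0 -27
GT       : 1
STORE 1  : (empty)
PUSH 9   : 9
PUSH 10  : 9 10
MUL      : 90
PUSH -5  : 90 -5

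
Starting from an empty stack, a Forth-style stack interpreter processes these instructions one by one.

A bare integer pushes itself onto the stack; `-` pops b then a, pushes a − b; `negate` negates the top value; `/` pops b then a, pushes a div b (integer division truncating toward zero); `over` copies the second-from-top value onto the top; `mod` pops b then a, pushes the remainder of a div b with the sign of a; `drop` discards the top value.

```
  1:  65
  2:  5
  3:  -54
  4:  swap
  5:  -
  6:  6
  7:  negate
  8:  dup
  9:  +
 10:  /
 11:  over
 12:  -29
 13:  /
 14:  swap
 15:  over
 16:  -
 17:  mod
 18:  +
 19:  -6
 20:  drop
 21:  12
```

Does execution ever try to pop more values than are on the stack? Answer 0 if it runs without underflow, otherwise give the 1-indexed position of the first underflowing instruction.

0

65     → [65]
5      → [65, 5]
-54    → [65, 5, -54]
swap   → [65, -54, 5]
-      → [65, -59]
6      → [65, -59, 6]
negate → [65, -59, -6]
dup    → [65, -59, -6, -6]
+      → [65, -59, -12]
/      → [65, 4]
over   → [65, 4, 65]
-29    → [65, 4, 65, -29]
/      → [65, 4, -2]
swap   → [65, -2, 4]
over   → [65, -2, 4, -2]
-      → [65, -2, 6]
mod    → [65, -2]
+      → [63]
-6     → [63, -6]
drop   → [63]
12     → [63, 12]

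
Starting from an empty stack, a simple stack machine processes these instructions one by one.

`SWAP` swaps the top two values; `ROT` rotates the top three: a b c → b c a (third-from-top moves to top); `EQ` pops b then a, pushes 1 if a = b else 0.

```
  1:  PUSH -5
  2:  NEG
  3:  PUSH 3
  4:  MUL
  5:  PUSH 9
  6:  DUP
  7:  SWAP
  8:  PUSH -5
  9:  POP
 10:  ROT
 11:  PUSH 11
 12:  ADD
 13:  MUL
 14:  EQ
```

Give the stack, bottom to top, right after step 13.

PUSH -5 -> [-5]
NEG     -> [5]
PUSH 3  -> [5, 3]
MUL     -> [15]
PUSH 9  -> [15, 9]
DUP     -> [15, 9, 9]
SWAP    -> [15, 9, 9]
PUSH -5 -> [15, 9, 9, -5]
POP     -> [15, 9, 9]
ROT     -> [9, 9, 15]
PUSH 11 -> [9, 9, 15, 11]
ADD     -> [9, 9, 26]
MUL     -> [9, 234]

[9, 234]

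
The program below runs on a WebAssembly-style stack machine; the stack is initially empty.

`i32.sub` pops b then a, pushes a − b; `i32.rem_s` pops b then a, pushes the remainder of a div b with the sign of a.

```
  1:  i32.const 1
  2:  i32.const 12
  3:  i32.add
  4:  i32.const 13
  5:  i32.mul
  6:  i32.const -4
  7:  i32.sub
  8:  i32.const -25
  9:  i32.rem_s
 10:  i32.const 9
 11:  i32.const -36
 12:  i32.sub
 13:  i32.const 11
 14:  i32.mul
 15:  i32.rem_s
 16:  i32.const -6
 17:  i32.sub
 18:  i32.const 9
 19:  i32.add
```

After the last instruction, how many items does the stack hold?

i32.const 1   → [1]
i32.const 12  → [1, 12]
i32.add       → [13]
i32.const 13  → [13, 13]
i32.mul       → [169]
i32.const -4  → [169, -4]
i32.sub       → [173]
i32.const -25 → [173, -25]
i32.rem_s     → [23]
i32.const 9   → [23, 9]
i32.const -36 → [23, 9, -36]
i32.sub       → [23, 45]
i32.const 11  → [23, 45, 11]
i32.mul       → [23, 495]
i32.rem_s     → [23]
i32.const -6  → [23, -6]
i32.sub       → [29]
i32.const 9   → [29, 9]
i32.add       → [38]

1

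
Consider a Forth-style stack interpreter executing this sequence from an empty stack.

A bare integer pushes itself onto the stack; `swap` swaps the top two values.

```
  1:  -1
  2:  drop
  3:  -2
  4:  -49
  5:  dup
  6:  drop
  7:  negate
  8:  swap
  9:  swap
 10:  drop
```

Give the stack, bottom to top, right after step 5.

[-2, -49, -49]

-1   → [-1]
drop → []
-2   → [-2]
-49  → [-2, -49]
dup  → [-2, -49, -49]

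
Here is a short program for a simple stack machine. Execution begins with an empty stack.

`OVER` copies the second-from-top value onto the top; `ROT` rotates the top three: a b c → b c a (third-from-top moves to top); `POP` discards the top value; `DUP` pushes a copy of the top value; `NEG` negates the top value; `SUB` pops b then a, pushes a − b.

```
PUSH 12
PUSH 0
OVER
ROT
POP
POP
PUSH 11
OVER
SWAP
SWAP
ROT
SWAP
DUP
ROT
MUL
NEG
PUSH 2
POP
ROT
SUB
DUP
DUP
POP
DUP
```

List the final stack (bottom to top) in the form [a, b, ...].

[0, -11, -11, -11]

PUSH 12 -> 12
PUSH 0  -> 12 0
OVER    -> 12 0 12
ROT     -> 0 12 12
POP     -> 0 12
POP     -> 0
PUSH 11 -> 0 11
OVER    -> 0 11 0
SWAP    -> 0 0 11
SWAP    -> 0 11 0
ROT     -> 11 0 0
SWAP    -> 11 0 0
DUP     -> 11 0 0 0
ROT     -> 11 0 0 0
MUL     -> 11 0 0
NEG     -> 11 0 0
PUSH 2  -> 11 0 0 2
POP     -> 11 0 0
ROT     -> 0 0 11
SUB     -> 0 -11
DUP     -> 0 -11 -11
DUP     -> 0 -11 -11 -11
POP     -> 0 -11 -11
DUP     -> 0 -11 -11 -11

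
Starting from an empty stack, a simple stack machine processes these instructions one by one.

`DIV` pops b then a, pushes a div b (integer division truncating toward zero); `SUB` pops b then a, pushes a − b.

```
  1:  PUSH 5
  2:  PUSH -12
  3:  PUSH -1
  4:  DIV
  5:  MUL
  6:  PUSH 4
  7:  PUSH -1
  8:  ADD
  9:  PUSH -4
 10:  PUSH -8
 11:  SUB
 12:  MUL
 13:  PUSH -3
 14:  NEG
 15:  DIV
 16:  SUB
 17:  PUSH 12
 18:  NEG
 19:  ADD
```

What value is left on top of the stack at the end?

44

PUSH 5   : 5
PUSH -12 : 5 -12
PUSH -1  : 5 -12 -1
DIV      : 5 12
MUL      : 60
PUSH 4   : 60 4
PUSH -1  : 60 4 -1
ADD      : 60 3
PUSH -4  : 60 3 -4
PUSH -8  : 60 3 -4 -8
SUB      : 60 3 4
MUL      : 60 12
PUSH -3  : 60 12 -3
NEG      : 60 12 3
DIV      : 60 4
SUB      : 56
PUSH 12  : 56 12
NEG      : 56 -12
ADD      : 44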